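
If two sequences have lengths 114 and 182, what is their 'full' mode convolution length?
Linear/full convolution length: m + n - 1 = 114 + 182 - 1 = 295

295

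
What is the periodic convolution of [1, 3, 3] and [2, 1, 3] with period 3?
Use y[k] = Σ_j u[j]·v[(k-j) mod 3]. y[0] = 1×2 + 3×3 + 3×1 = 14; y[1] = 1×1 + 3×2 + 3×3 = 16; y[2] = 1×3 + 3×1 + 3×2 = 12. Result: [14, 16, 12]

[14, 16, 12]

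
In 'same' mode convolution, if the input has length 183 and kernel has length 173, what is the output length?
'Same' mode returns an output with the same length as the input: 183

183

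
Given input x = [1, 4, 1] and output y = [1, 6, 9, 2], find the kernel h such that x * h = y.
Output length 4 = len(x) + len(h) - 1 ⇒ len(h) = 2. Solve h forward using h[k] = (y[k] - Σ_{i≥1} x[i]·h[k-i]) / x[0]: h[0] = y[0] / x[0] = 1 / 1 = 1; h[1] = (y[1] - 4×1) / x[0] = (6 - 4×1) / 1 = 2. So h = [1, 2]. Forward-check [1, 4, 1] * [1, 2]: y[0] = 1×1 = 1; y[1] = 1×2 + 4×1 = 6; y[2] = 4×2 + 1×1 = 9; y[3] = 1×2 = 2 → [1, 6, 9, 2] ✓

[1, 2]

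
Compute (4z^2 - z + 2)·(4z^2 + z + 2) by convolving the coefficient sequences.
Ascending coefficients: a = [2, -1, 4], b = [2, 1, 4]. c[0] = 2×2 = 4; c[1] = 2×1 + -1×2 = 0; c[2] = 2×4 + -1×1 + 4×2 = 15; c[3] = -1×4 + 4×1 = 0; c[4] = 4×4 = 16. Result coefficients: [4, 0, 15, 0, 16] → 16z^4 + 15z^2 + 4

16z^4 + 15z^2 + 4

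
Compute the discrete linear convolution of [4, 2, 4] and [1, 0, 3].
y[0] = 4×1 = 4; y[1] = 4×0 + 2×1 = 2; y[2] = 4×3 + 2×0 + 4×1 = 16; y[3] = 2×3 + 4×0 = 6; y[4] = 4×3 = 12

[4, 2, 16, 6, 12]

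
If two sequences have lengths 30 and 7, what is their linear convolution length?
Linear/full convolution length: m + n - 1 = 30 + 7 - 1 = 36

36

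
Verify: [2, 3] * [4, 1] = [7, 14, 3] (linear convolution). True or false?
Recompute linear convolution of [2, 3] and [4, 1]: y[0] = 2×4 = 8; y[1] = 2×1 + 3×4 = 14; y[2] = 3×1 = 3 → [8, 14, 3]. Compare to given [7, 14, 3]: they differ at index 0: given 7, correct 8, so answer: No

No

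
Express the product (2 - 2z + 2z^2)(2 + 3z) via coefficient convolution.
Ascending coefficients: a = [2, -2, 2], b = [2, 3]. c[0] = 2×2 = 4; c[1] = 2×3 + -2×2 = 2; c[2] = -2×3 + 2×2 = -2; c[3] = 2×3 = 6. Result coefficients: [4, 2, -2, 6] → 4 + 2z - 2z^2 + 6z^3

4 + 2z - 2z^2 + 6z^3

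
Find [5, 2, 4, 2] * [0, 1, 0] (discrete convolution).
y[0] = 5×0 = 0; y[1] = 5×1 + 2×0 = 5; y[2] = 5×0 + 2×1 + 4×0 = 2; y[3] = 2×0 + 4×1 + 2×0 = 4; y[4] = 4×0 + 2×1 = 2; y[5] = 2×0 = 0

[0, 5, 2, 4, 2, 0]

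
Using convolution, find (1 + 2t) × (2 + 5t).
Ascending coefficients: a = [1, 2], b = [2, 5]. c[0] = 1×2 = 2; c[1] = 1×5 + 2×2 = 9; c[2] = 2×5 = 10. Result coefficients: [2, 9, 10] → 2 + 9t + 10t^2

2 + 9t + 10t^2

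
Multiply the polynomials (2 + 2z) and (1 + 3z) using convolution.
Ascending coefficients: a = [2, 2], b = [1, 3]. c[0] = 2×1 = 2; c[1] = 2×3 + 2×1 = 8; c[2] = 2×3 = 6. Result coefficients: [2, 8, 6] → 2 + 8z + 6z^2

2 + 8z + 6z^2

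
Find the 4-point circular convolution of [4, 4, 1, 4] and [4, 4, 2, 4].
Use y[k] = Σ_j a[j]·b[(k-j) mod 4]. y[0] = 4×4 + 4×4 + 1×2 + 4×4 = 50; y[1] = 4×4 + 4×4 + 1×4 + 4×2 = 44; y[2] = 4×2 + 4×4 + 1×4 + 4×4 = 44; y[3] = 4×4 + 4×2 + 1×4 + 4×4 = 44. Result: [50, 44, 44, 44]

[50, 44, 44, 44]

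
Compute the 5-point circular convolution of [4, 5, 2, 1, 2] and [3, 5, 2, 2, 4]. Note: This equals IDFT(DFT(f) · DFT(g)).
Either evaluate y[k] = Σ_j f[j]·g[(k-j) mod 5] directly, or use IDFT(DFT(f) · DFT(g)). y[0] = 4×3 + 5×4 + 2×2 + 1×2 + 2×5 = 48; y[1] = 4×5 + 5×3 + 2×4 + 1×2 + 2×2 = 49; y[2] = 4×2 + 5×5 + 2×3 + 1×4 + 2×2 = 47; y[3] = 4×2 + 5×2 + 2×5 + 1×3 + 2×4 = 39; y[4] = 4×4 + 5×2 + 2×2 + 1×5 + 2×3 = 41. Result: [48, 49, 47, 39, 41]

[48, 49, 47, 39, 41]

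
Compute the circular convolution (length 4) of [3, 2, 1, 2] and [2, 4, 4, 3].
Use y[k] = Σ_j s[j]·t[(k-j) mod 4]. y[0] = 3×2 + 2×3 + 1×4 + 2×4 = 24; y[1] = 3×4 + 2×2 + 1×3 + 2×4 = 27; y[2] = 3×4 + 2×4 + 1×2 + 2×3 = 28; y[3] = 3×3 + 2×4 + 1×4 + 2×2 = 25. Result: [24, 27, 28, 25]

[24, 27, 28, 25]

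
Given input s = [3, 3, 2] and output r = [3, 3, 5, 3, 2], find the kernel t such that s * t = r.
Output length 5 = len(s) + len(t) - 1 ⇒ len(t) = 3. Solve t forward using t[k] = (r[k] - Σ_{i≥1} s[i]·t[k-i]) / s[0]: t[0] = r[0] / s[0] = 3 / 3 = 1; t[1] = (r[1] - 3×1) / s[0] = (3 - 3×1) / 3 = 0; t[2] = (r[2] - 3×0 - 2×1) / s[0] = (5 - 3×0 - 2×1) / 3 = 1. So t = [1, 0, 1]. Forward-check [3, 3, 2] * [1, 0, 1]: r[0] = 3×1 = 3; r[1] = 3×0 + 3×1 = 3; r[2] = 3×1 + 3×0 + 2×1 = 5; r[3] = 3×1 + 2×0 = 3; r[4] = 2×1 = 2 → [3, 3, 5, 3, 2] ✓

[1, 0, 1]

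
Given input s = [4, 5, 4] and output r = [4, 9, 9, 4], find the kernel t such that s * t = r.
Output length 4 = len(s) + len(t) - 1 ⇒ len(t) = 2. Solve t forward using t[k] = (r[k] - Σ_{i≥1} s[i]·t[k-i]) / s[0]: t[0] = r[0] / s[0] = 4 / 4 = 1; t[1] = (r[1] - 5×1) / s[0] = (9 - 5×1) / 4 = 1. So t = [1, 1]. Forward-check [4, 5, 4] * [1, 1]: r[0] = 4×1 = 4; r[1] = 4×1 + 5×1 = 9; r[2] = 5×1 + 4×1 = 9; r[3] = 4×1 = 4 → [4, 9, 9, 4] ✓

[1, 1]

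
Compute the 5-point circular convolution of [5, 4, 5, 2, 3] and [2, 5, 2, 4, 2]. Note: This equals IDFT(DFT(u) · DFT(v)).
Either evaluate y[k] = Σ_j u[j]·v[(k-j) mod 5] directly, or use IDFT(DFT(u) · DFT(v)). y[0] = 5×2 + 4×2 + 5×4 + 2×2 + 3×5 = 57; y[1] = 5×5 + 4×2 + 5×2 + 2×4 + 3×2 = 57; y[2] = 5×2 + 4×5 + 5×2 + 2×2 + 3×4 = 56; y[3] = 5×4 + 4×2 + 5×5 + 2×2 + 3×2 = 63; y[4] = 5×2 + 4×4 + 5×2 + 2×5 + 3×2 = 52. Result: [57, 57, 56, 63, 52]

[57, 57, 56, 63, 52]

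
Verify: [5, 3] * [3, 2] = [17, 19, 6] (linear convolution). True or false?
Recompute linear convolution of [5, 3] and [3, 2]: y[0] = 5×3 = 15; y[1] = 5×2 + 3×3 = 19; y[2] = 3×2 = 6 → [15, 19, 6]. Compare to given [17, 19, 6]: they differ at index 0: given 17, correct 15, so answer: No

No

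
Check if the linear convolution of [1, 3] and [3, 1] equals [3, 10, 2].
Recompute linear convolution of [1, 3] and [3, 1]: y[0] = 1×3 = 3; y[1] = 1×1 + 3×3 = 10; y[2] = 3×1 = 3 → [3, 10, 3]. Compare to given [3, 10, 2]: they differ at index 2: given 2, correct 3, so answer: No

No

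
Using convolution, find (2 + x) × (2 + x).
Ascending coefficients: a = [2, 1], b = [2, 1]. c[0] = 2×2 = 4; c[1] = 2×1 + 1×2 = 4; c[2] = 1×1 = 1. Result coefficients: [4, 4, 1] → 4 + 4x + x^2

4 + 4x + x^2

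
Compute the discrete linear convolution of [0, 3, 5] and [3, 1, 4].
y[0] = 0×3 = 0; y[1] = 0×1 + 3×3 = 9; y[2] = 0×4 + 3×1 + 5×3 = 18; y[3] = 3×4 + 5×1 = 17; y[4] = 5×4 = 20

[0, 9, 18, 17, 20]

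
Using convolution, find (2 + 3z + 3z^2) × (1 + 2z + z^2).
Ascending coefficients: a = [2, 3, 3], b = [1, 2, 1]. c[0] = 2×1 = 2; c[1] = 2×2 + 3×1 = 7; c[2] = 2×1 + 3×2 + 3×1 = 11; c[3] = 3×1 + 3×2 = 9; c[4] = 3×1 = 3. Result coefficients: [2, 7, 11, 9, 3] → 2 + 7z + 11z^2 + 9z^3 + 3z^4

2 + 7z + 11z^2 + 9z^3 + 3z^4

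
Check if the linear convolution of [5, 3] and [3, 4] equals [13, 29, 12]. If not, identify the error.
Recompute linear convolution of [5, 3] and [3, 4]: y[0] = 5×3 = 15; y[1] = 5×4 + 3×3 = 29; y[2] = 3×4 = 12 → [15, 29, 12]. Compare to given [13, 29, 12]: they differ at index 0: given 13, correct 15, so answer: No

No. Error at index 0: given 13, correct 15.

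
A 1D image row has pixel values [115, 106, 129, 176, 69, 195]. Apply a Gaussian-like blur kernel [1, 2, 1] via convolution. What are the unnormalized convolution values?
Convolve image row [115, 106, 129, 176, 69, 195] with kernel [1, 2, 1]: y[0] = 115×1 = 115; y[1] = 115×2 + 106×1 = 336; y[2] = 115×1 + 106×2 + 129×1 = 456; y[3] = 106×1 + 129×2 + 176×1 = 540; y[4] = 129×1 + 176×2 + 69×1 = 550; y[5] = 176×1 + 69×2 + 195×1 = 509; y[6] = 69×1 + 195×2 = 459; y[7] = 195×1 = 195 → [115, 336, 456, 540, 550, 509, 459, 195]. Normalization factor = sum(kernel) = 4.

[115, 336, 456, 540, 550, 509, 459, 195]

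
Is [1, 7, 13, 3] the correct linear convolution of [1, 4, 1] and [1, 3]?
Recompute linear convolution of [1, 4, 1] and [1, 3]: y[0] = 1×1 = 1; y[1] = 1×3 + 4×1 = 7; y[2] = 4×3 + 1×1 = 13; y[3] = 1×3 = 3 → [1, 7, 13, 3]. Given [1, 7, 13, 3] matches, so answer: Yes

Yes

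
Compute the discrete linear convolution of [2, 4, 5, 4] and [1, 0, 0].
y[0] = 2×1 = 2; y[1] = 2×0 + 4×1 = 4; y[2] = 2×0 + 4×0 + 5×1 = 5; y[3] = 4×0 + 5×0 + 4×1 = 4; y[4] = 5×0 + 4×0 = 0; y[5] = 4×0 = 0

[2, 4, 5, 4, 0, 0]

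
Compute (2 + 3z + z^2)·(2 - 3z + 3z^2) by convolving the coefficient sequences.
Ascending coefficients: a = [2, 3, 1], b = [2, -3, 3]. c[0] = 2×2 = 4; c[1] = 2×-3 + 3×2 = 0; c[2] = 2×3 + 3×-3 + 1×2 = -1; c[3] = 3×3 + 1×-3 = 6; c[4] = 1×3 = 3. Result coefficients: [4, 0, -1, 6, 3] → 4 - z^2 + 6z^3 + 3z^4

4 - z^2 + 6z^3 + 3z^4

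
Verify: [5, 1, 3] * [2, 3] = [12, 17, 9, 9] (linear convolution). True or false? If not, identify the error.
Recompute linear convolution of [5, 1, 3] and [2, 3]: y[0] = 5×2 = 10; y[1] = 5×3 + 1×2 = 17; y[2] = 1×3 + 3×2 = 9; y[3] = 3×3 = 9 → [10, 17, 9, 9]. Compare to given [12, 17, 9, 9]: they differ at index 0: given 12, correct 10, so answer: No

No. Error at index 0: given 12, correct 10.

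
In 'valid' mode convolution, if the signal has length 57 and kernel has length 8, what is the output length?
'Valid' mode counts only positions where the kernel fully overlaps the signal: m - n + 1 = 57 - 8 + 1 = 50

50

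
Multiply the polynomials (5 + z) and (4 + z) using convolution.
Ascending coefficients: a = [5, 1], b = [4, 1]. c[0] = 5×4 = 20; c[1] = 5×1 + 1×4 = 9; c[2] = 1×1 = 1. Result coefficients: [20, 9, 1] → 20 + 9z + z^2

20 + 9z + z^2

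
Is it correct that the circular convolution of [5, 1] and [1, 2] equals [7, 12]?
Recompute circular convolution of [5, 1] and [1, 2]: y[0] = 5×1 + 1×2 = 7; y[1] = 5×2 + 1×1 = 11 → [7, 11]. Compare to given [7, 12]: they differ at index 1: given 12, correct 11, so answer: No

No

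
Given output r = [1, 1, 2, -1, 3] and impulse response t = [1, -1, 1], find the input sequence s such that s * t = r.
Deconvolve r=[1, 1, 2, -1, 3] by t=[1, -1, 1]. Since t[0]=1, solve forward: s[0] = r[0] / 1 = 1; s[1] = (r[1] - 1×-1) / 1 = 2; s[2] = (r[2] - 2×-1 - 1×1) / 1 = 3. So s = [1, 2, 3]. Check by forward convolution: r[0] = 1×1 = 1; r[1] = 1×-1 + 2×1 = 1; r[2] = 1×1 + 2×-1 + 3×1 = 2; r[3] = 2×1 + 3×-1 = -1; r[4] = 3×1 = 3

[1, 2, 3]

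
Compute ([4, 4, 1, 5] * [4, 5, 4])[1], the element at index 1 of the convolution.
Use y[k] = Σ_i a[i]·b[k-i] at k=1. y[1] = 4×5 + 4×4 = 36

36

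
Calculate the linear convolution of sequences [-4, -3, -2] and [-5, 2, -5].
y[0] = -4×-5 = 20; y[1] = -4×2 + -3×-5 = 7; y[2] = -4×-5 + -3×2 + -2×-5 = 24; y[3] = -3×-5 + -2×2 = 11; y[4] = -2×-5 = 10

[20, 7, 24, 11, 10]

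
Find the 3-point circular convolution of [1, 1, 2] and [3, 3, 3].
Use y[k] = Σ_j x[j]·h[(k-j) mod 3]. y[0] = 1×3 + 1×3 + 2×3 = 12; y[1] = 1×3 + 1×3 + 2×3 = 12; y[2] = 1×3 + 1×3 + 2×3 = 12. Result: [12, 12, 12]

[12, 12, 12]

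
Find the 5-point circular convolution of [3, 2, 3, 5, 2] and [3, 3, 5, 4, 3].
Use y[k] = Σ_j f[j]·g[(k-j) mod 5]. y[0] = 3×3 + 2×3 + 3×4 + 5×5 + 2×3 = 58; y[1] = 3×3 + 2×3 + 3×3 + 5×4 + 2×5 = 54; y[2] = 3×5 + 2×3 + 3×3 + 5×3 + 2×4 = 53; y[3] = 3×4 + 2×5 + 3×3 + 5×3 + 2×3 = 52; y[4] = 3×3 + 2×4 + 3×5 + 5×3 + 2×3 = 53. Result: [58, 54, 53, 52, 53]

[58, 54, 53, 52, 53]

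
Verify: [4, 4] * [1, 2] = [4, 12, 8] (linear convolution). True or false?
Recompute linear convolution of [4, 4] and [1, 2]: y[0] = 4×1 = 4; y[1] = 4×2 + 4×1 = 12; y[2] = 4×2 = 8 → [4, 12, 8]. Given [4, 12, 8] matches, so answer: Yes

Yes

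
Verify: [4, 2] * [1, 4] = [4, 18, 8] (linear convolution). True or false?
Recompute linear convolution of [4, 2] and [1, 4]: y[0] = 4×1 = 4; y[1] = 4×4 + 2×1 = 18; y[2] = 2×4 = 8 → [4, 18, 8]. Given [4, 18, 8] matches, so answer: Yes

Yes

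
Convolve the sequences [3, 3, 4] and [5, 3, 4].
y[0] = 3×5 = 15; y[1] = 3×3 + 3×5 = 24; y[2] = 3×4 + 3×3 + 4×5 = 41; y[3] = 3×4 + 4×3 = 24; y[4] = 4×4 = 16

[15, 24, 41, 24, 16]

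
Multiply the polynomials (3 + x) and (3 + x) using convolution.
Ascending coefficients: a = [3, 1], b = [3, 1]. c[0] = 3×3 = 9; c[1] = 3×1 + 1×3 = 6; c[2] = 1×1 = 1. Result coefficients: [9, 6, 1] → 9 + 6x + x^2

9 + 6x + x^2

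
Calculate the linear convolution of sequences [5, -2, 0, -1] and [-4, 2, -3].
y[0] = 5×-4 = -20; y[1] = 5×2 + -2×-4 = 18; y[2] = 5×-3 + -2×2 + 0×-4 = -19; y[3] = -2×-3 + 0×2 + -1×-4 = 10; y[4] = 0×-3 + -1×2 = -2; y[5] = -1×-3 = 3

[-20, 18, -19, 10, -2, 3]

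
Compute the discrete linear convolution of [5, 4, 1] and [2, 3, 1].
y[0] = 5×2 = 10; y[1] = 5×3 + 4×2 = 23; y[2] = 5×1 + 4×3 + 1×2 = 19; y[3] = 4×1 + 1×3 = 7; y[4] = 1×1 = 1

[10, 23, 19, 7, 1]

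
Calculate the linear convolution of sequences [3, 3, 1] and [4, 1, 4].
y[0] = 3×4 = 12; y[1] = 3×1 + 3×4 = 15; y[2] = 3×4 + 3×1 + 1×4 = 19; y[3] = 3×4 + 1×1 = 13; y[4] = 1×4 = 4

[12, 15, 19, 13, 4]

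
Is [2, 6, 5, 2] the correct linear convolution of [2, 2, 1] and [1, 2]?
Recompute linear convolution of [2, 2, 1] and [1, 2]: y[0] = 2×1 = 2; y[1] = 2×2 + 2×1 = 6; y[2] = 2×2 + 1×1 = 5; y[3] = 1×2 = 2 → [2, 6, 5, 2]. Given [2, 6, 5, 2] matches, so answer: Yes

Yes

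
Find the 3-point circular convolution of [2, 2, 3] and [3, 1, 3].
Use y[k] = Σ_j s[j]·t[(k-j) mod 3]. y[0] = 2×3 + 2×3 + 3×1 = 15; y[1] = 2×1 + 2×3 + 3×3 = 17; y[2] = 2×3 + 2×1 + 3×3 = 17. Result: [15, 17, 17]

[15, 17, 17]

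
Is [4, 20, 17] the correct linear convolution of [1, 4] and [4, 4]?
Recompute linear convolution of [1, 4] and [4, 4]: y[0] = 1×4 = 4; y[1] = 1×4 + 4×4 = 20; y[2] = 4×4 = 16 → [4, 20, 16]. Compare to given [4, 20, 17]: they differ at index 2: given 17, correct 16, so answer: No

No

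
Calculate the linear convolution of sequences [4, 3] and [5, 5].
y[0] = 4×5 = 20; y[1] = 4×5 + 3×5 = 35; y[2] = 3×5 = 15

[20, 35, 15]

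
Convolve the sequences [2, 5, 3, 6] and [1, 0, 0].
y[0] = 2×1 = 2; y[1] = 2×0 + 5×1 = 5; y[2] = 2×0 + 5×0 + 3×1 = 3; y[3] = 5×0 + 3×0 + 6×1 = 6; y[4] = 3×0 + 6×0 = 0; y[5] = 6×0 = 0

[2, 5, 3, 6, 0, 0]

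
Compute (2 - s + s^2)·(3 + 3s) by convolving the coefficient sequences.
Ascending coefficients: a = [2, -1, 1], b = [3, 3]. c[0] = 2×3 = 6; c[1] = 2×3 + -1×3 = 3; c[2] = -1×3 + 1×3 = 0; c[3] = 1×3 = 3. Result coefficients: [6, 3, 0, 3] → 6 + 3s + 3s^3

6 + 3s + 3s^3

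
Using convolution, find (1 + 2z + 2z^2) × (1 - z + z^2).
Ascending coefficients: a = [1, 2, 2], b = [1, -1, 1]. c[0] = 1×1 = 1; c[1] = 1×-1 + 2×1 = 1; c[2] = 1×1 + 2×-1 + 2×1 = 1; c[3] = 2×1 + 2×-1 = 0; c[4] = 2×1 = 2. Result coefficients: [1, 1, 1, 0, 2] → 1 + z + z^2 + 2z^4

1 + z + z^2 + 2z^4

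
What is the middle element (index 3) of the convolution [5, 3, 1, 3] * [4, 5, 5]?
Use y[k] = Σ_i a[i]·b[k-i] at k=3. y[3] = 3×5 + 1×5 + 3×4 = 32

32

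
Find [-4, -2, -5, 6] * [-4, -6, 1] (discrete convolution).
y[0] = -4×-4 = 16; y[1] = -4×-6 + -2×-4 = 32; y[2] = -4×1 + -2×-6 + -5×-4 = 28; y[3] = -2×1 + -5×-6 + 6×-4 = 4; y[4] = -5×1 + 6×-6 = -41; y[5] = 6×1 = 6

[16, 32, 28, 4, -41, 6]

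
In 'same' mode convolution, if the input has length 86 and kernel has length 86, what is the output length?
'Same' mode returns an output with the same length as the input: 86

86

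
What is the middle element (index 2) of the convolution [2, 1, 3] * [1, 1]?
Use y[k] = Σ_i a[i]·b[k-i] at k=2. y[2] = 1×1 + 3×1 = 4

4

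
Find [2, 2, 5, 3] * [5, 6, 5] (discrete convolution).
y[0] = 2×5 = 10; y[1] = 2×6 + 2×5 = 22; y[2] = 2×5 + 2×6 + 5×5 = 47; y[3] = 2×5 + 5×6 + 3×5 = 55; y[4] = 5×5 + 3×6 = 43; y[5] = 3×5 = 15

[10, 22, 47, 55, 43, 15]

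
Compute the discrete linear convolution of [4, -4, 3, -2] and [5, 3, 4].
y[0] = 4×5 = 20; y[1] = 4×3 + -4×5 = -8; y[2] = 4×4 + -4×3 + 3×5 = 19; y[3] = -4×4 + 3×3 + -2×5 = -17; y[4] = 3×4 + -2×3 = 6; y[5] = -2×4 = -8

[20, -8, 19, -17, 6, -8]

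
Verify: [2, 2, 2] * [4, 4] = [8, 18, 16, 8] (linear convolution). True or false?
Recompute linear convolution of [2, 2, 2] and [4, 4]: y[0] = 2×4 = 8; y[1] = 2×4 + 2×4 = 16; y[2] = 2×4 + 2×4 = 16; y[3] = 2×4 = 8 → [8, 16, 16, 8]. Compare to given [8, 18, 16, 8]: they differ at index 1: given 18, correct 16, so answer: No

No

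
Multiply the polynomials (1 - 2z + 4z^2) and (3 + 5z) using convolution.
Ascending coefficients: a = [1, -2, 4], b = [3, 5]. c[0] = 1×3 = 3; c[1] = 1×5 + -2×3 = -1; c[2] = -2×5 + 4×3 = 2; c[3] = 4×5 = 20. Result coefficients: [3, -1, 2, 20] → 3 - z + 2z^2 + 20z^3

3 - z + 2z^2 + 20z^3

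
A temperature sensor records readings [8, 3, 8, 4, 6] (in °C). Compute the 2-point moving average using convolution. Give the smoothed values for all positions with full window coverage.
2-point moving average kernel = [1, 1]. Apply in 'valid' mode (full window coverage): avg[0] = (8 + 3) / 2 = 5.5; avg[1] = (3 + 8) / 2 = 5.5; avg[2] = (8 + 4) / 2 = 6.0; avg[3] = (4 + 6) / 2 = 5.0. Smoothed values: [5.5, 5.5, 6.0, 5.0]

[5.5, 5.5, 6.0, 5.0]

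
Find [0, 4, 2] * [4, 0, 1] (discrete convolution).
y[0] = 0×4 = 0; y[1] = 0×0 + 4×4 = 16; y[2] = 0×1 + 4×0 + 2×4 = 8; y[3] = 4×1 + 2×0 = 4; y[4] = 2×1 = 2

[0, 16, 8, 4, 2]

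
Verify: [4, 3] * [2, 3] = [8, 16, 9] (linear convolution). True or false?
Recompute linear convolution of [4, 3] and [2, 3]: y[0] = 4×2 = 8; y[1] = 4×3 + 3×2 = 18; y[2] = 3×3 = 9 → [8, 18, 9]. Compare to given [8, 16, 9]: they differ at index 1: given 16, correct 18, so answer: No

No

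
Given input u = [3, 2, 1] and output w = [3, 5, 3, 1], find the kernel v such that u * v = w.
Output length 4 = len(u) + len(v) - 1 ⇒ len(v) = 2. Solve v forward using v[k] = (w[k] - Σ_{i≥1} u[i]·v[k-i]) / u[0]: v[0] = w[0] / u[0] = 3 / 3 = 1; v[1] = (w[1] - 2×1) / u[0] = (5 - 2×1) / 3 = 1. So v = [1, 1]. Forward-check [3, 2, 1] * [1, 1]: w[0] = 3×1 = 3; w[1] = 3×1 + 2×1 = 5; w[2] = 2×1 + 1×1 = 3; w[3] = 1×1 = 1 → [3, 5, 3, 1] ✓

[1, 1]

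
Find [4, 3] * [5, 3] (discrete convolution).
y[0] = 4×5 = 20; y[1] = 4×3 + 3×5 = 27; y[2] = 3×3 = 9

[20, 27, 9]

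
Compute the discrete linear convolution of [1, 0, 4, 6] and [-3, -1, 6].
y[0] = 1×-3 = -3; y[1] = 1×-1 + 0×-3 = -1; y[2] = 1×6 + 0×-1 + 4×-3 = -6; y[3] = 0×6 + 4×-1 + 6×-3 = -22; y[4] = 4×6 + 6×-1 = 18; y[5] = 6×6 = 36

[-3, -1, -6, -22, 18, 36]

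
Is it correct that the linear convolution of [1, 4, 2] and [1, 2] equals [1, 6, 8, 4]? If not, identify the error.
Recompute linear convolution of [1, 4, 2] and [1, 2]: y[0] = 1×1 = 1; y[1] = 1×2 + 4×1 = 6; y[2] = 4×2 + 2×1 = 10; y[3] = 2×2 = 4 → [1, 6, 10, 4]. Compare to given [1, 6, 8, 4]: they differ at index 2: given 8, correct 10, so answer: No

No. Error at index 2: given 8, correct 10.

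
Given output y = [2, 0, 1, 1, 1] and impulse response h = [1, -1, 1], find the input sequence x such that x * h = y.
Deconvolve y=[2, 0, 1, 1, 1] by h=[1, -1, 1]. Since h[0]=1, solve forward: x[0] = y[0] / 1 = 2; x[1] = (y[1] - 2×-1) / 1 = 2; x[2] = (y[2] - 2×-1 - 2×1) / 1 = 1. So x = [2, 2, 1]. Check by forward convolution: y[0] = 2×1 = 2; y[1] = 2×-1 + 2×1 = 0; y[2] = 2×1 + 2×-1 + 1×1 = 1; y[3] = 2×1 + 1×-1 = 1; y[4] = 1×1 = 1

[2, 2, 1]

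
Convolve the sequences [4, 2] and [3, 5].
y[0] = 4×3 = 12; y[1] = 4×5 + 2×3 = 26; y[2] = 2×5 = 10

[12, 26, 10]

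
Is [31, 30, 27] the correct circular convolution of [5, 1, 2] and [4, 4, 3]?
Recompute circular convolution of [5, 1, 2] and [4, 4, 3]: y[0] = 5×4 + 1×3 + 2×4 = 31; y[1] = 5×4 + 1×4 + 2×3 = 30; y[2] = 5×3 + 1×4 + 2×4 = 27 → [31, 30, 27]. Given [31, 30, 27] matches, so answer: Yes

Yes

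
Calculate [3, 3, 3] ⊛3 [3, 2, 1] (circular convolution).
Use y[k] = Σ_j s[j]·t[(k-j) mod 3]. y[0] = 3×3 + 3×1 + 3×2 = 18; y[1] = 3×2 + 3×3 + 3×1 = 18; y[2] = 3×1 + 3×2 + 3×3 = 18. Result: [18, 18, 18]

[18, 18, 18]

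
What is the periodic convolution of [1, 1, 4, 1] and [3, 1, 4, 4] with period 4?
Use y[k] = Σ_j x[j]·h[(k-j) mod 4]. y[0] = 1×3 + 1×4 + 4×4 + 1×1 = 24; y[1] = 1×1 + 1×3 + 4×4 + 1×4 = 24; y[2] = 1×4 + 1×1 + 4×3 + 1×4 = 21; y[3] = 1×4 + 1×4 + 4×1 + 1×3 = 15. Result: [24, 24, 21, 15]

[24, 24, 21, 15]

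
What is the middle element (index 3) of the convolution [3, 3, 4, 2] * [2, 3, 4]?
Use y[k] = Σ_i a[i]·b[k-i] at k=3. y[3] = 3×4 + 4×3 + 2×2 = 28

28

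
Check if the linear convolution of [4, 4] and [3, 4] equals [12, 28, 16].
Recompute linear convolution of [4, 4] and [3, 4]: y[0] = 4×3 = 12; y[1] = 4×4 + 4×3 = 28; y[2] = 4×4 = 16 → [12, 28, 16]. Given [12, 28, 16] matches, so answer: Yes

Yes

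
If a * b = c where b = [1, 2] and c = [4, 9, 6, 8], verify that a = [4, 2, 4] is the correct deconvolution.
Forward-compute [4, 2, 4] * [1, 2]: c[0] = 4×1 = 4; c[1] = 4×2 + 2×1 = 10; c[2] = 2×2 + 4×1 = 8; c[3] = 4×2 = 8 → [4, 10, 8, 8]. Does not match given c = [4, 9, 6, 8].

Not verified. [4, 2, 4] * [1, 2] = [4, 10, 8, 8], which differs from [4, 9, 6, 8] at index 1.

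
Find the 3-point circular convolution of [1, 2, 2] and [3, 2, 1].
Use y[k] = Σ_j x[j]·h[(k-j) mod 3]. y[0] = 1×3 + 2×1 + 2×2 = 9; y[1] = 1×2 + 2×3 + 2×1 = 10; y[2] = 1×1 + 2×2 + 2×3 = 11. Result: [9, 10, 11]

[9, 10, 11]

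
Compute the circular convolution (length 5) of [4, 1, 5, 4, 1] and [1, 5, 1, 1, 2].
Use y[k] = Σ_j f[j]·g[(k-j) mod 5]. y[0] = 4×1 + 1×2 + 5×1 + 4×1 + 1×5 = 20; y[1] = 4×5 + 1×1 + 5×2 + 4×1 + 1×1 = 36; y[2] = 4×1 + 1×5 + 5×1 + 4×2 + 1×1 = 23; y[3] = 4×1 + 1×1 + 5×5 + 4×1 + 1×2 = 36; y[4] = 4×2 + 1×1 + 5×1 + 4×5 + 1×1 = 35. Result: [20, 36, 23, 36, 35]

[20, 36, 23, 36, 35]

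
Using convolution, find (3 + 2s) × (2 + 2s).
Ascending coefficients: a = [3, 2], b = [2, 2]. c[0] = 3×2 = 6; c[1] = 3×2 + 2×2 = 10; c[2] = 2×2 = 4. Result coefficients: [6, 10, 4] → 6 + 10s + 4s^2

6 + 10s + 4s^2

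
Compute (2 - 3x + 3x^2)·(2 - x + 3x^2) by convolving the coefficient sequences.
Ascending coefficients: a = [2, -3, 3], b = [2, -1, 3]. c[0] = 2×2 = 4; c[1] = 2×-1 + -3×2 = -8; c[2] = 2×3 + -3×-1 + 3×2 = 15; c[3] = -3×3 + 3×-1 = -12; c[4] = 3×3 = 9. Result coefficients: [4, -8, 15, -12, 9] → 4 - 8x + 15x^2 - 12x^3 + 9x^4

4 - 8x + 15x^2 - 12x^3 + 9x^4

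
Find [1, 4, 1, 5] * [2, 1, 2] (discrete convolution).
y[0] = 1×2 = 2; y[1] = 1×1 + 4×2 = 9; y[2] = 1×2 + 4×1 + 1×2 = 8; y[3] = 4×2 + 1×1 + 5×2 = 19; y[4] = 1×2 + 5×1 = 7; y[5] = 5×2 = 10

[2, 9, 8, 19, 7, 10]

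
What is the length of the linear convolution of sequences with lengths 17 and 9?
Linear/full convolution length: m + n - 1 = 17 + 9 - 1 = 25

25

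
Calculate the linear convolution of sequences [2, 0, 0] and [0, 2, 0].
y[0] = 2×0 = 0; y[1] = 2×2 + 0×0 = 4; y[2] = 2×0 + 0×2 + 0×0 = 0; y[3] = 0×0 + 0×2 = 0; y[4] = 0×0 = 0

[0, 4, 0, 0, 0]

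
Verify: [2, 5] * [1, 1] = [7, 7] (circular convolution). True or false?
Recompute circular convolution of [2, 5] and [1, 1]: y[0] = 2×1 + 5×1 = 7; y[1] = 2×1 + 5×1 = 7 → [7, 7]. Given [7, 7] matches, so answer: Yes

Yes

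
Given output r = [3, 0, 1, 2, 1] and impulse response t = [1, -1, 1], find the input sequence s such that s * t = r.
Deconvolve r=[3, 0, 1, 2, 1] by t=[1, -1, 1]. Since t[0]=1, solve forward: s[0] = r[0] / 1 = 3; s[1] = (r[1] - 3×-1) / 1 = 3; s[2] = (r[2] - 3×-1 - 3×1) / 1 = 1. So s = [3, 3, 1]. Check by forward convolution: r[0] = 3×1 = 3; r[1] = 3×-1 + 3×1 = 0; r[2] = 3×1 + 3×-1 + 1×1 = 1; r[3] = 3×1 + 1×-1 = 2; r[4] = 1×1 = 1

[3, 3, 1]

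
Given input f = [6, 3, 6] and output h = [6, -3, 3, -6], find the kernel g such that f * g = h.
Output length 4 = len(f) + len(g) - 1 ⇒ len(g) = 2. Solve g forward using g[k] = (h[k] - Σ_{i≥1} f[i]·g[k-i]) / f[0]: g[0] = h[0] / f[0] = 6 / 6 = 1; g[1] = (h[1] - 3×1) / f[0] = (-3 - 3×1) / 6 = -1. So g = [1, -1]. Forward-check [6, 3, 6] * [1, -1]: h[0] = 6×1 = 6; h[1] = 6×-1 + 3×1 = -3; h[2] = 3×-1 + 6×1 = 3; h[3] = 6×-1 = -6 → [6, -3, 3, -6] ✓

[1, -1]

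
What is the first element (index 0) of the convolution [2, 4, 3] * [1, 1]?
Use y[k] = Σ_i a[i]·b[k-i] at k=0. y[0] = 2×1 = 2

2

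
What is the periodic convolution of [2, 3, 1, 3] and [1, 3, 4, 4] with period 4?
Use y[k] = Σ_j u[j]·v[(k-j) mod 4]. y[0] = 2×1 + 3×4 + 1×4 + 3×3 = 27; y[1] = 2×3 + 3×1 + 1×4 + 3×4 = 25; y[2] = 2×4 + 3×3 + 1×1 + 3×4 = 30; y[3] = 2×4 + 3×4 + 1×3 + 3×1 = 26. Result: [27, 25, 30, 26]

[27, 25, 30, 26]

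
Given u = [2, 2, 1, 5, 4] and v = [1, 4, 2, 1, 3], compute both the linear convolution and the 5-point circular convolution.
Linear: y_lin[0] = 2×1 = 2; y_lin[1] = 2×4 + 2×1 = 10; y_lin[2] = 2×2 + 2×4 + 1×1 = 13; y_lin[3] = 2×1 + 2×2 + 1×4 + 5×1 = 15; y_lin[4] = 2×3 + 2×1 + 1×2 + 5×4 + 4×1 = 34; y_lin[5] = 2×3 + 1×1 + 5×2 + 4×4 = 33; y_lin[6] = 1×3 + 5×1 + 4×2 = 16; y_lin[7] = 5×3 + 4×1 = 19; y_lin[8] = 4×3 = 12 → [2, 10, 13, 15, 34, 33, 16, 19, 12]. Circular (length 5): y[0] = 2×1 + 2×3 + 1×1 + 5×2 + 4×4 = 35; y[1] = 2×4 + 2×1 + 1×3 + 5×1 + 4×2 = 26; y[2] = 2×2 + 2×4 + 1×1 + 5×3 + 4×1 = 32; y[3] = 2×1 + 2×2 + 1×4 + 5×1 + 4×3 = 27; y[4] = 2×3 + 2×1 + 1×2 + 5×4 + 4×1 = 34 → [35, 26, 32, 27, 34]

Linear: [2, 10, 13, 15, 34, 33, 16, 19, 12], Circular: [35, 26, 32, 27, 34]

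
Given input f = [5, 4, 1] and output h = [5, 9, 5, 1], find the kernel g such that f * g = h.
Output length 4 = len(f) + len(g) - 1 ⇒ len(g) = 2. Solve g forward using g[k] = (h[k] - Σ_{i≥1} f[i]·g[k-i]) / f[0]: g[0] = h[0] / f[0] = 5 / 5 = 1; g[1] = (h[1] - 4×1) / f[0] = (9 - 4×1) / 5 = 1. So g = [1, 1]. Forward-check [5, 4, 1] * [1, 1]: h[0] = 5×1 = 5; h[1] = 5×1 + 4×1 = 9; h[2] = 4×1 + 1×1 = 5; h[3] = 1×1 = 1 → [5, 9, 5, 1] ✓

[1, 1]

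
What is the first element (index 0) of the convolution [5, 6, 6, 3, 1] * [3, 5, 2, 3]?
Use y[k] = Σ_i a[i]·b[k-i] at k=0. y[0] = 5×3 = 15

15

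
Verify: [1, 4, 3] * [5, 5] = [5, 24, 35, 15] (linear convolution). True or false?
Recompute linear convolution of [1, 4, 3] and [5, 5]: y[0] = 1×5 = 5; y[1] = 1×5 + 4×5 = 25; y[2] = 4×5 + 3×5 = 35; y[3] = 3×5 = 15 → [5, 25, 35, 15]. Compare to given [5, 24, 35, 15]: they differ at index 1: given 24, correct 25, so answer: No

No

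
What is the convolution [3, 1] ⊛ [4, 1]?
y[0] = 3×4 = 12; y[1] = 3×1 + 1×4 = 7; y[2] = 1×1 = 1

[12, 7, 1]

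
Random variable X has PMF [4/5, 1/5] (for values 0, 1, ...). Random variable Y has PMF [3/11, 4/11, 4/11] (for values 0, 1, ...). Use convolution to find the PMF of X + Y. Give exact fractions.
P(X+Y=k) = Σ_i P(X=i)·P(Y=k-i) — a convolution of [4/5, 1/5] and [3/11, 4/11, 4/11]. P(X+Y=0) = (4/5)×(3/11) = 12/55; P(X+Y=1) = (4/5)×(4/11) + (1/5)×(3/11) = 16/55 + 3/55 = 19/55; P(X+Y=2) = (4/5)×(4/11) + (1/5)×(4/11) = 16/55 + 4/55 = 4/11; P(X+Y=3) = (1/5)×(4/11) = 4/55. PMF: [12/55, 19/55, 4/11, 4/55] (sums to 1 ✓)

[12/55, 19/55, 4/11, 4/55]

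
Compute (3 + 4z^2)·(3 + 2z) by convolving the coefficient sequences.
Ascending coefficients: a = [3, 0, 4], b = [3, 2]. c[0] = 3×3 = 9; c[1] = 3×2 + 0×3 = 6; c[2] = 0×2 + 4×3 = 12; c[3] = 4×2 = 8. Result coefficients: [9, 6, 12, 8] → 9 + 6z + 12z^2 + 8z^3

9 + 6z + 12z^2 + 8z^3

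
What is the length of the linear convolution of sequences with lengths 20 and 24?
Linear/full convolution length: m + n - 1 = 20 + 24 - 1 = 43

43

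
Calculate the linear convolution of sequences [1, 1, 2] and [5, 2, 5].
y[0] = 1×5 = 5; y[1] = 1×2 + 1×5 = 7; y[2] = 1×5 + 1×2 + 2×5 = 17; y[3] = 1×5 + 2×2 = 9; y[4] = 2×5 = 10

[5, 7, 17, 9, 10]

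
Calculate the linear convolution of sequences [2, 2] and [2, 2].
y[0] = 2×2 = 4; y[1] = 2×2 + 2×2 = 8; y[2] = 2×2 = 4

[4, 8, 4]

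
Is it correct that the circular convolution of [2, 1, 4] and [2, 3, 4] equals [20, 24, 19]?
Recompute circular convolution of [2, 1, 4] and [2, 3, 4]: y[0] = 2×2 + 1×4 + 4×3 = 20; y[1] = 2×3 + 1×2 + 4×4 = 24; y[2] = 2×4 + 1×3 + 4×2 = 19 → [20, 24, 19]. Given [20, 24, 19] matches, so answer: Yes

Yes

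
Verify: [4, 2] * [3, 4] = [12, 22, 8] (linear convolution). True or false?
Recompute linear convolution of [4, 2] and [3, 4]: y[0] = 4×3 = 12; y[1] = 4×4 + 2×3 = 22; y[2] = 2×4 = 8 → [12, 22, 8]. Given [12, 22, 8] matches, so answer: Yes

Yes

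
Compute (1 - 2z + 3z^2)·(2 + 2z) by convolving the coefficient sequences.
Ascending coefficients: a = [1, -2, 3], b = [2, 2]. c[0] = 1×2 = 2; c[1] = 1×2 + -2×2 = -2; c[2] = -2×2 + 3×2 = 2; c[3] = 3×2 = 6. Result coefficients: [2, -2, 2, 6] → 2 - 2z + 2z^2 + 6z^3

2 - 2z + 2z^2 + 6z^3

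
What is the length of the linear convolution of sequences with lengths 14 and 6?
Linear/full convolution length: m + n - 1 = 14 + 6 - 1 = 19

19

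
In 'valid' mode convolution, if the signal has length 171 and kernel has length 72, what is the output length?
'Valid' mode counts only positions where the kernel fully overlaps the signal: m - n + 1 = 171 - 72 + 1 = 100

100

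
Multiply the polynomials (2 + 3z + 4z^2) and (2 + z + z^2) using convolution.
Ascending coefficients: a = [2, 3, 4], b = [2, 1, 1]. c[0] = 2×2 = 4; c[1] = 2×1 + 3×2 = 8; c[2] = 2×1 + 3×1 + 4×2 = 13; c[3] = 3×1 + 4×1 = 7; c[4] = 4×1 = 4. Result coefficients: [4, 8, 13, 7, 4] → 4 + 8z + 13z^2 + 7z^3 + 4z^4

4 + 8z + 13z^2 + 7z^3 + 4z^4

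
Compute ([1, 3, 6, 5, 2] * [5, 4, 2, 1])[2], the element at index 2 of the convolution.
Use y[k] = Σ_i a[i]·b[k-i] at k=2. y[2] = 1×2 + 3×4 + 6×5 = 44

44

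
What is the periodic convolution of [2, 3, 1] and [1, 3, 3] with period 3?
Use y[k] = Σ_j u[j]·v[(k-j) mod 3]. y[0] = 2×1 + 3×3 + 1×3 = 14; y[1] = 2×3 + 3×1 + 1×3 = 12; y[2] = 2×3 + 3×3 + 1×1 = 16. Result: [14, 12, 16]

[14, 12, 16]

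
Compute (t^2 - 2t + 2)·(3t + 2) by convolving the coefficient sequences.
Ascending coefficients: a = [2, -2, 1], b = [2, 3]. c[0] = 2×2 = 4; c[1] = 2×3 + -2×2 = 2; c[2] = -2×3 + 1×2 = -4; c[3] = 1×3 = 3. Result coefficients: [4, 2, -4, 3] → 3t^3 - 4t^2 + 2t + 4

3t^3 - 4t^2 + 2t + 4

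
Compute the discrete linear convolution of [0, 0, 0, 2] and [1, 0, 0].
y[0] = 0×1 = 0; y[1] = 0×0 + 0×1 = 0; y[2] = 0×0 + 0×0 + 0×1 = 0; y[3] = 0×0 + 0×0 + 2×1 = 2; y[4] = 0×0 + 2×0 = 0; y[5] = 2×0 = 0

[0, 0, 0, 2, 0, 0]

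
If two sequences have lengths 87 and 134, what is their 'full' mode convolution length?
Linear/full convolution length: m + n - 1 = 87 + 134 - 1 = 220

220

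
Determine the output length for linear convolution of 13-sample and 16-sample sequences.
Linear/full convolution length: m + n - 1 = 13 + 16 - 1 = 28

28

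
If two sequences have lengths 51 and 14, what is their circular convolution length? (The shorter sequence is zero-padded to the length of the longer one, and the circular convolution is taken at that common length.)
Circular convolution (zero-padding the shorter input) has length max(m, n) = max(51, 14) = 51

51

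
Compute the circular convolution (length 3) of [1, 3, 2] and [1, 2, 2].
Use y[k] = Σ_j a[j]·b[(k-j) mod 3]. y[0] = 1×1 + 3×2 + 2×2 = 11; y[1] = 1×2 + 3×1 + 2×2 = 9; y[2] = 1×2 + 3×2 + 2×1 = 10. Result: [11, 9, 10]

[11, 9, 10]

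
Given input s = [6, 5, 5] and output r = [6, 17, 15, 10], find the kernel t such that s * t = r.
Output length 4 = len(s) + len(t) - 1 ⇒ len(t) = 2. Solve t forward using t[k] = (r[k] - Σ_{i≥1} s[i]·t[k-i]) / s[0]: t[0] = r[0] / s[0] = 6 / 6 = 1; t[1] = (r[1] - 5×1) / s[0] = (17 - 5×1) / 6 = 2. So t = [1, 2]. Forward-check [6, 5, 5] * [1, 2]: r[0] = 6×1 = 6; r[1] = 6×2 + 5×1 = 17; r[2] = 5×2 + 5×1 = 15; r[3] = 5×2 = 10 → [6, 17, 15, 10] ✓

[1, 2]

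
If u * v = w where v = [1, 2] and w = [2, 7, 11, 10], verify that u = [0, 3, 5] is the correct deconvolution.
Forward-compute [0, 3, 5] * [1, 2]: w[0] = 0×1 = 0; w[1] = 0×2 + 3×1 = 3; w[2] = 3×2 + 5×1 = 11; w[3] = 5×2 = 10 → [0, 3, 11, 10]. Does not match given w = [2, 7, 11, 10].

Not verified. [0, 3, 5] * [1, 2] = [0, 3, 11, 10], which differs from [2, 7, 11, 10] at index 0.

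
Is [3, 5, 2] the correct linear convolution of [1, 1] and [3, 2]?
Recompute linear convolution of [1, 1] and [3, 2]: y[0] = 1×3 = 3; y[1] = 1×2 + 1×3 = 5; y[2] = 1×2 = 2 → [3, 5, 2]. Given [3, 5, 2] matches, so answer: Yes

Yes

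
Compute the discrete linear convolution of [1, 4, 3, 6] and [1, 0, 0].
y[0] = 1×1 = 1; y[1] = 1×0 + 4×1 = 4; y[2] = 1×0 + 4×0 + 3×1 = 3; y[3] = 4×0 + 3×0 + 6×1 = 6; y[4] = 3×0 + 6×0 = 0; y[5] = 6×0 = 0

[1, 4, 3, 6, 0, 0]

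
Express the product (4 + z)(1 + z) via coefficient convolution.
Ascending coefficients: a = [4, 1], b = [1, 1]. c[0] = 4×1 = 4; c[1] = 4×1 + 1×1 = 5; c[2] = 1×1 = 1. Result coefficients: [4, 5, 1] → 4 + 5z + z^2

4 + 5z + z^2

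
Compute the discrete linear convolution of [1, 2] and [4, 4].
y[0] = 1×4 = 4; y[1] = 1×4 + 2×4 = 12; y[2] = 2×4 = 8

[4, 12, 8]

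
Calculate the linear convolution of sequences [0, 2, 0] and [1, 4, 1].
y[0] = 0×1 = 0; y[1] = 0×4 + 2×1 = 2; y[2] = 0×1 + 2×4 + 0×1 = 8; y[3] = 2×1 + 0×4 = 2; y[4] = 0×1 = 0

[0, 2, 8, 2, 0]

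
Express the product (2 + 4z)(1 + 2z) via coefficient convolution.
Ascending coefficients: a = [2, 4], b = [1, 2]. c[0] = 2×1 = 2; c[1] = 2×2 + 4×1 = 8; c[2] = 4×2 = 8. Result coefficients: [2, 8, 8] → 2 + 8z + 8z^2

2 + 8z + 8z^2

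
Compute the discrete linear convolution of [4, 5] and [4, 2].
y[0] = 4×4 = 16; y[1] = 4×2 + 5×4 = 28; y[2] = 5×2 = 10

[16, 28, 10]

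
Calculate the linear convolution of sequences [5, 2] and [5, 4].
y[0] = 5×5 = 25; y[1] = 5×4 + 2×5 = 30; y[2] = 2×4 = 8

[25, 30, 8]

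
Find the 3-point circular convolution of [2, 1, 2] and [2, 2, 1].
Use y[k] = Σ_j a[j]·b[(k-j) mod 3]. y[0] = 2×2 + 1×1 + 2×2 = 9; y[1] = 2×2 + 1×2 + 2×1 = 8; y[2] = 2×1 + 1×2 + 2×2 = 8. Result: [9, 8, 8]

[9, 8, 8]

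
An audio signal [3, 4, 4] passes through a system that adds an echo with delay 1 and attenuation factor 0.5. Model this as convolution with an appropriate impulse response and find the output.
Direct-path + delayed-attenuated-path model → impulse response h = [1, 0.5] (1 at lag 0, 0.5 at lag 1). Output y[n] = x[n] + 0.5·x[n - 1] (with x[n] = 0 outside 0..2): y[0] = 3 + 0.5×0 = 3; y[1] = 4 + 0.5×3 = 5.5; y[2] = 4 + 0.5×4 = 6.0; y[3] = 0 + 0.5×4 = 2.0. So y = [3, 5.5, 6.0, 2.0]

[3, 5.5, 6.0, 2.0]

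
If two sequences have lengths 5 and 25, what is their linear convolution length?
Linear/full convolution length: m + n - 1 = 5 + 25 - 1 = 29

29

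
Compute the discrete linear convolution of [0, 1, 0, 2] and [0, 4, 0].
y[0] = 0×0 = 0; y[1] = 0×4 + 1×0 = 0; y[2] = 0×0 + 1×4 + 0×0 = 4; y[3] = 1×0 + 0×4 + 2×0 = 0; y[4] = 0×0 + 2×4 = 8; y[5] = 2×0 = 0

[0, 0, 4, 0, 8, 0]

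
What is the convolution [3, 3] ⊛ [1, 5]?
y[0] = 3×1 = 3; y[1] = 3×5 + 3×1 = 18; y[2] = 3×5 = 15

[3, 18, 15]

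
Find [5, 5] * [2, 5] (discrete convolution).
y[0] = 5×2 = 10; y[1] = 5×5 + 5×2 = 35; y[2] = 5×5 = 25

[10, 35, 25]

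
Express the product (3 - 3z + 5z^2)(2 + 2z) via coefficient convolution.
Ascending coefficients: a = [3, -3, 5], b = [2, 2]. c[0] = 3×2 = 6; c[1] = 3×2 + -3×2 = 0; c[2] = -3×2 + 5×2 = 4; c[3] = 5×2 = 10. Result coefficients: [6, 0, 4, 10] → 6 + 4z^2 + 10z^3

6 + 4z^2 + 10z^3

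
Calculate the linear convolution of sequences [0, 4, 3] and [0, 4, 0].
y[0] = 0×0 = 0; y[1] = 0×4 + 4×0 = 0; y[2] = 0×0 + 4×4 + 3×0 = 16; y[3] = 4×0 + 3×4 = 12; y[4] = 3×0 = 0

[0, 0, 16, 12, 0]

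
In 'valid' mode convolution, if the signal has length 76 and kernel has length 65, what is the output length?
'Valid' mode counts only positions where the kernel fully overlaps the signal: m - n + 1 = 76 - 65 + 1 = 12

12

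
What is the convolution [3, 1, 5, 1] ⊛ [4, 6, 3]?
y[0] = 3×4 = 12; y[1] = 3×6 + 1×4 = 22; y[2] = 3×3 + 1×6 + 5×4 = 35; y[3] = 1×3 + 5×6 + 1×4 = 37; y[4] = 5×3 + 1×6 = 21; y[5] = 1×3 = 3

[12, 22, 35, 37, 21, 3]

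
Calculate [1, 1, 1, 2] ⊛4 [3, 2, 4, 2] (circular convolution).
Use y[k] = Σ_j s[j]·t[(k-j) mod 4]. y[0] = 1×3 + 1×2 + 1×4 + 2×2 = 13; y[1] = 1×2 + 1×3 + 1×2 + 2×4 = 15; y[2] = 1×4 + 1×2 + 1×3 + 2×2 = 13; y[3] = 1×2 + 1×4 + 1×2 + 2×3 = 14. Result: [13, 15, 13, 14]

[13, 15, 13, 14]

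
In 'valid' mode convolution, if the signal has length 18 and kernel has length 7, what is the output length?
'Valid' mode counts only positions where the kernel fully overlaps the signal: m - n + 1 = 18 - 7 + 1 = 12

12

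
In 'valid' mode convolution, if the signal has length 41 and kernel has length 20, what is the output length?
'Valid' mode counts only positions where the kernel fully overlaps the signal: m - n + 1 = 41 - 20 + 1 = 22

22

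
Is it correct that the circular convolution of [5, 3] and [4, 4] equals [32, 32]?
Recompute circular convolution of [5, 3] and [4, 4]: y[0] = 5×4 + 3×4 = 32; y[1] = 5×4 + 3×4 = 32 → [32, 32]. Given [32, 32] matches, so answer: Yes

Yes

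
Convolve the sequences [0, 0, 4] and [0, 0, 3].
y[0] = 0×0 = 0; y[1] = 0×0 + 0×0 = 0; y[2] = 0×3 + 0×0 + 4×0 = 0; y[3] = 0×3 + 4×0 = 0; y[4] = 4×3 = 12

[0, 0, 0, 0, 12]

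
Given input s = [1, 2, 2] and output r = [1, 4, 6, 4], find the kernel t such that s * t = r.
Output length 4 = len(s) + len(t) - 1 ⇒ len(t) = 2. Solve t forward using t[k] = (r[k] - Σ_{i≥1} s[i]·t[k-i]) / s[0]: t[0] = r[0] / s[0] = 1 / 1 = 1; t[1] = (r[1] - 2×1) / s[0] = (4 - 2×1) / 1 = 2. So t = [1, 2]. Forward-check [1, 2, 2] * [1, 2]: r[0] = 1×1 = 1; r[1] = 1×2 + 2×1 = 4; r[2] = 2×2 + 2×1 = 6; r[3] = 2×2 = 4 → [1, 4, 6, 4] ✓

[1, 2]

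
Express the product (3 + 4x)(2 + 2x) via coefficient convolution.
Ascending coefficients: a = [3, 4], b = [2, 2]. c[0] = 3×2 = 6; c[1] = 3×2 + 4×2 = 14; c[2] = 4×2 = 8. Result coefficients: [6, 14, 8] → 6 + 14x + 8x^2

6 + 14x + 8x^2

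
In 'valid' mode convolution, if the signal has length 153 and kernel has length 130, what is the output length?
'Valid' mode counts only positions where the kernel fully overlaps the signal: m - n + 1 = 153 - 130 + 1 = 24

24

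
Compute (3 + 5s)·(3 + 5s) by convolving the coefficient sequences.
Ascending coefficients: a = [3, 5], b = [3, 5]. c[0] = 3×3 = 9; c[1] = 3×5 + 5×3 = 30; c[2] = 5×5 = 25. Result coefficients: [9, 30, 25] → 9 + 30s + 25s^2

9 + 30s + 25s^2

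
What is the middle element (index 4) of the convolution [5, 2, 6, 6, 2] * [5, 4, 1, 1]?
Use y[k] = Σ_i a[i]·b[k-i] at k=4. y[4] = 2×1 + 6×1 + 6×4 + 2×5 = 42

42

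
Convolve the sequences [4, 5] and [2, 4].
y[0] = 4×2 = 8; y[1] = 4×4 + 5×2 = 26; y[2] = 5×4 = 20

[8, 26, 20]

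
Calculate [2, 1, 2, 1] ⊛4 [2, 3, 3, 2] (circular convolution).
Use y[k] = Σ_j u[j]·v[(k-j) mod 4]. y[0] = 2×2 + 1×2 + 2×3 + 1×3 = 15; y[1] = 2×3 + 1×2 + 2×2 + 1×3 = 15; y[2] = 2×3 + 1×3 + 2×2 + 1×2 = 15; y[3] = 2×2 + 1×3 + 2×3 + 1×2 = 15. Result: [15, 15, 15, 15]

[15, 15, 15, 15]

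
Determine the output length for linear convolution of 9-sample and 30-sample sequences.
Linear/full convolution length: m + n - 1 = 9 + 30 - 1 = 38

38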